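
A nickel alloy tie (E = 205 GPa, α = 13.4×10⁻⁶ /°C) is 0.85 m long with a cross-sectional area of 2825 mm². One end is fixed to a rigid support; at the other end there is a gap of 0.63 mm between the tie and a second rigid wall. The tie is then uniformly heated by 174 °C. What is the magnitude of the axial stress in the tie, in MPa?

Unrestrained expansion: δ_free = αΔT L = 13.4×10⁻⁶ × 174 × 850 = 1.982 mm.
The gap closes (δ_free > 0.63 mm) and the wall then resists a further 1.982 − 0.63 = 1.352 mm of expansion.
That suppressed elongation corresponds to σ = E·Δ/L = 205×10³ × 1.352/850 = 326 MPa.

σ ≈ 326 MPa (compressive)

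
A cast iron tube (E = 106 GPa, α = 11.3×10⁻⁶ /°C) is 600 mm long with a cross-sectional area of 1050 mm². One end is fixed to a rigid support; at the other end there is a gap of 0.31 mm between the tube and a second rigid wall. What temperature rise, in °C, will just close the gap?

ΔT ≈ 45.7 °C

Contact occurs when the free expansion equals the gap: αΔT L = 0.31 mm.
So ΔT = g/(αL) = 0.31/(11.3×10⁻⁶ × 600) = 45.72 °C.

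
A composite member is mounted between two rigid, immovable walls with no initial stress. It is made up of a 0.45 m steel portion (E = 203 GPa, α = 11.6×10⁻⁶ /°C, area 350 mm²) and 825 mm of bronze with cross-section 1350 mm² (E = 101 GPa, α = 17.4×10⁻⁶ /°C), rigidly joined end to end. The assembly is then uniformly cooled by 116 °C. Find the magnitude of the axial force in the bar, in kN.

If the supports were absent, the total length change would be Σ αᵢΔT Lᵢ = 11.6×10⁻⁶×116×450 + 17.4×10⁻⁶×116×825 = 2.271 mm.
Since the ends are fixed, an axial force P builds up, equal in every segment, with P · Σ Lᵢ/(AᵢEᵢ) = δ_free.
Σ Lᵢ/(AᵢEᵢ) = 450/(350×203×10³) + 825/(1350×101×10³) = 1.238×10⁻⁵ mm/N.
Hence P = δ_free / Σ(L/AE) = 2.271/1.238×10⁻⁵ = 183.4 kN (tensile).

P ≈ 183 kN (tensile)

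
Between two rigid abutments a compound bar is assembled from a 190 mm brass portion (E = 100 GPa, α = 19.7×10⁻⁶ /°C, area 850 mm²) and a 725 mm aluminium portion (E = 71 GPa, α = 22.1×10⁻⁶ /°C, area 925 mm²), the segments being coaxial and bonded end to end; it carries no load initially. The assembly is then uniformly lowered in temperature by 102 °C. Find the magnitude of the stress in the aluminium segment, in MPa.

σ ≈ 164 MPa (tensile)

If the supports were absent, the total length change would be Σ αᵢΔT Lᵢ = 19.7×10⁻⁶×102×190 + 22.1×10⁻⁶×102×725 = 2.016 mm.
Since the ends are fixed, an axial force P builds up, equal in every segment, with P · Σ Lᵢ/(AᵢEᵢ) = δ_free.
Σ Lᵢ/(AᵢEᵢ) = 190/(850×100×10³) + 725/(925×71×10³) = 1.327×10⁻⁵ mm/N.
So P = 2.016 / 1.327×10⁻⁵ = 151.9 kN, tensile.
σ_{aluminium} = P / A = 151900 / 925 = 164.2 MPa.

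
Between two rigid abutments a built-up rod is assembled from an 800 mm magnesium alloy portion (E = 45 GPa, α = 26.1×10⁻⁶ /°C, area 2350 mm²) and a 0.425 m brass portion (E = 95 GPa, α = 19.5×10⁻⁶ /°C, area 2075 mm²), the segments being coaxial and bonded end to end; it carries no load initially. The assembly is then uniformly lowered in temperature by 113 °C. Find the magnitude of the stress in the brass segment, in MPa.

σ ≈ 163 MPa (tensile)

With the walls removed the bar would change length by δ_free = Σ αᵢΔT Lᵢ = 26.1×10⁻⁶×113×800 + 19.5×10⁻⁶×113×425 = 3.296 mm.
The rigid supports impose zero overall length change; the single axial force P common to all segments must satisfy P Σ Lᵢ/(AᵢEᵢ) = δ_free.
The series flexibility is Σ Lᵢ/(AᵢEᵢ) = 800/(2350×45×10³) + 425/(2075×95×10³) = 9.721×10⁻⁶ mm/N.
So P = 3.296 / 9.721×10⁻⁶ = 339.1 kN, tensile.
σ_{brass} = P / A = 339100 / 2075 = 163.4 MPa.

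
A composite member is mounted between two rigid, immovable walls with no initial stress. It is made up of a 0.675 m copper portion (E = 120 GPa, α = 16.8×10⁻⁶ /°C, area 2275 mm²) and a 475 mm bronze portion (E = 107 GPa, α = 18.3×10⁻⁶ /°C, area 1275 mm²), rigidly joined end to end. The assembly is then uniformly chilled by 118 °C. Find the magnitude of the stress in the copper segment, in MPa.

If the supports were absent, the total length change would be Σ αᵢΔT Lᵢ = 16.8×10⁻⁶×118×675 + 18.3×10⁻⁶×118×475 = 2.364 mm.
The rigid supports impose zero overall length change; the single axial force P common to all segments must satisfy P Σ Lᵢ/(AᵢEᵢ) = δ_free.
The series flexibility is Σ Lᵢ/(AᵢEᵢ) = 675/(2275×120×10³) + 475/(1275×107×10³) = 5.954×10⁻⁶ mm/N.
So P = 2.364 / 5.954×10⁻⁶ = 397 kN, tensile.
σ_{copper} = P / A = 397000 / 2275 = 174.5 MPa.

σ ≈ 175 MPa (tensile)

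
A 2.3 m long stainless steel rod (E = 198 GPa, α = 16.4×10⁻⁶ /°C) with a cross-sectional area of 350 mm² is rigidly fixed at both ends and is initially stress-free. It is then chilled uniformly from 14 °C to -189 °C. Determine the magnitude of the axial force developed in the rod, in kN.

P ≈ 231 kN (tensile)

With zero net strain, σ = E·αΔT = 198 GPa × 16.4×10⁻⁶ × 203 = 659.2 MPa.
Axial force P = σA = 659.2 × 350 = 230700 N = 230.7 kN, tensile.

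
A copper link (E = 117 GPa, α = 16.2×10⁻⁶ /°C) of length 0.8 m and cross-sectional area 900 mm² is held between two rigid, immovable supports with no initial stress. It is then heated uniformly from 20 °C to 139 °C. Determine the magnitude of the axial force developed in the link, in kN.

P ≈ 203 kN (compressive)

The ends cannot move, so σ = EαΔT = 117×10³ × 16.2×10⁻⁶ × 119 = 225.6 MPa.
P = AEαΔT = 900 × 117×10³ × 16.2×10⁻⁶ × 119 = 203 kN (compressive).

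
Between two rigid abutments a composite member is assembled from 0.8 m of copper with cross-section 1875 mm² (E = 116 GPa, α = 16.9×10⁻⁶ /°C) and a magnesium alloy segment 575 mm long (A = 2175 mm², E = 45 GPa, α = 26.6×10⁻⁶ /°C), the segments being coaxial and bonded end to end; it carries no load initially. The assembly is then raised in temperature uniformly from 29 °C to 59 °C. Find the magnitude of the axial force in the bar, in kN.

If the supports were absent, the total length change would be Σ αᵢΔT Lᵢ = 16.9×10⁻⁶×30×800 + 26.6×10⁻⁶×30×575 = 0.8644 mm.
The walls prevent any net length change, so an axial force P (same in every segment) develops. Compatibility: P · Σ Lᵢ/(AᵢEᵢ) = δ_free.
The series flexibility is Σ Lᵢ/(AᵢEᵢ) = 800/(1875×116×10³) + 575/(2175×45×10³) = 9.553×10⁻⁶ mm/N.
So P = 0.8644 / 9.553×10⁻⁶ = 90.49 kN, compressive.

P ≈ 90.5 kN (compressive)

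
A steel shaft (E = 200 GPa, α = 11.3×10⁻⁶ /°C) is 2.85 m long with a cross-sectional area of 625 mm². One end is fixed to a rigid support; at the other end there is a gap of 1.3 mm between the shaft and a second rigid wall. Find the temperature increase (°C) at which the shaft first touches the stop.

ΔT ≈ 40.4 °C

The gap closes when αΔT L = 1.3 mm, since the shaft is still unstressed at that instant.
So ΔT = g/(αL) = 1.3/(11.3×10⁻⁶ × 2850) = 40.37 °C.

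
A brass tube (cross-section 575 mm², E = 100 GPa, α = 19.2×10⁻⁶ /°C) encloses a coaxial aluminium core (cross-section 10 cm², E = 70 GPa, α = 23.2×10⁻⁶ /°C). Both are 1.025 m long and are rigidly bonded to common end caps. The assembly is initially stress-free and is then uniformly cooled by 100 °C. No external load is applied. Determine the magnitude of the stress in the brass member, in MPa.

σ ≈ 22 MPa (compressive)

Equilibrium of a rigid end plate with no external load gives equal and opposite internal forces ±P in the two members. Since α_{aluminium} > α_{brass}, cooling drives the aluminium into tension and the brass into compression.
Setting the final lengths equal and cancelling L: (α₁ − α₂)ΔT = P/(A₁E₁) + P/(A₂E₂).
|α₁ − α₂|·ΔT = 4×10⁻⁶ × 100 = 0.0004.
1/(A₁E₁) + 1/(A₂E₂) = 1/(575×100×10³) + 1/(1000×70×10³) = 3.168×10⁻⁸ N⁻¹.
P = 0.0004 / 3.168×10⁻⁸ = 12630 N = 12.63 kN.
σ_{brass} = P/A₁ = 12630/575 = 21.96 MPa, compressive.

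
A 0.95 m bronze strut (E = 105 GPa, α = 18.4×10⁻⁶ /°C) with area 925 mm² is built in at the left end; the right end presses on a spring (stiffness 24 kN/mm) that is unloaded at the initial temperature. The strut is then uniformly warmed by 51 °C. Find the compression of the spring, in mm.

δ ≈ 0.722 mm

If the spring were absent the strut would lengthen by αΔT L = 18.4×10⁻⁶ × 51 × 950 = 0.8915 mm.
With a force P in the spring, the elastic change of the strut is PL/(AE) and that of the spring is P/k; compatibility requires their sum to equal δ_free.
So P = δ_free / [L/(AE) + 1/k] = 0.8915 / [ 950/(925×105×10³) + 1/(24×10³) ].
P = 0.8915 / 5.145×10⁻⁵ = 17330 N.
Spring compression = P/k = 17330/(24×10³) = 0.722 mm.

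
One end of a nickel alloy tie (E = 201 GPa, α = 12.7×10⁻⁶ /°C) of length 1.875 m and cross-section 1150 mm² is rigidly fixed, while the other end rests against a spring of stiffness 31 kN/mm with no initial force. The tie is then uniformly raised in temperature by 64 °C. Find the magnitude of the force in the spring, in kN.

P ≈ 37.8 kN

The unrestrained thermal change is αΔT L = 12.7×10⁻⁶ × 64 × 1875 = 1.524 mm.
With a force P in the spring, the elastic change of the tie is PL/(AE) and that of the spring is P/k; compatibility requires their sum to equal δ_free.
So P = δ_free / [L/(AE) + 1/k] = 1.524 / [ 1875/(1150×201×10³) + 1/(31×10³) ].
P = 1.524 / 4.037×10⁻⁵ = 37750 N.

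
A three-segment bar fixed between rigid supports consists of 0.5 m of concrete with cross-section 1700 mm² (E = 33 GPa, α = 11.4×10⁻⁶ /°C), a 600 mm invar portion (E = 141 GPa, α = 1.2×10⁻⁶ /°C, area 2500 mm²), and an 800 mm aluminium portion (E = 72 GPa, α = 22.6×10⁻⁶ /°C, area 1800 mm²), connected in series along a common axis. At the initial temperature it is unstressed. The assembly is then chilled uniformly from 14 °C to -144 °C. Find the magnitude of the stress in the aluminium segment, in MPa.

σ ≈ 128 MPa (tensile)

Free thermal contraction of the whole bar: Σ αᵢΔT Lᵢ = 11.4×10⁻⁶×158×500 + 1.2×10⁻⁶×158×600 + 22.6×10⁻⁶×158×800 = 3.871 mm.
Since the ends are fixed, an axial force P builds up, equal in every segment, with P · Σ Lᵢ/(AᵢEᵢ) = δ_free.
The series flexibility is Σ Lᵢ/(AᵢEᵢ) = 500/(1700×33×10³) + 600/(2500×141×10³) + 800/(1800×72×10³) = 1.679×10⁻⁵ mm/N.
Hence P = δ_free / Σ(L/AE) = 3.871/1.679×10⁻⁵ = 230.6 kN (tensile).
σ_{aluminium} = P / A = 230600 / 1800 = 128.1 MPa.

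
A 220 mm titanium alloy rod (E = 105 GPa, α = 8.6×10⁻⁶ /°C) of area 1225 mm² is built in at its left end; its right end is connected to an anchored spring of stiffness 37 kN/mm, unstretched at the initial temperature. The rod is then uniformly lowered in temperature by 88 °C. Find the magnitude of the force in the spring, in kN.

P ≈ 5.79 kN

Free thermal contraction: δ_free = αΔT L = 8.6×10⁻⁶ × 88 × 220 = 0.1665 mm.
With a force P in the spring, the elastic change of the rod is PL/(AE) and that of the spring is P/k; compatibility requires their sum to equal δ_free.
P [ L/(AE) + 1/k ] = δ_free → P [ 220/(1225×105×10³) + 1/(37×10³) ] = 0.1665.
P = 0.1665 / 2.874×10⁻⁵ = 5794 N.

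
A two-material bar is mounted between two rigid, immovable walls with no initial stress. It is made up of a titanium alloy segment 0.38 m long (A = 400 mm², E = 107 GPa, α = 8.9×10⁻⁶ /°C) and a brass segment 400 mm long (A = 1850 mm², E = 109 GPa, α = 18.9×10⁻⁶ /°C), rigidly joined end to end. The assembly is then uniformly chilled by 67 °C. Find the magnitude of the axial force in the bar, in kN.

With the walls removed the bar would change length by δ_free = Σ αᵢΔT Lᵢ = 8.9×10⁻⁶×67×380 + 18.9×10⁻⁶×67×400 = 0.7331 mm.
The walls prevent any net length change, so an axial force P (same in every segment) develops. Compatibility: P · Σ Lᵢ/(AᵢEᵢ) = δ_free.
The series flexibility is Σ Lᵢ/(AᵢEᵢ) = 380/(400×107×10³) + 400/(1850×109×10³) = 1.086×10⁻⁵ mm/N.
P = 0.7331 / 1.086×10⁻⁵ = 67490 N = 67.49 kN, tensile.

P ≈ 67.5 kN (tensile)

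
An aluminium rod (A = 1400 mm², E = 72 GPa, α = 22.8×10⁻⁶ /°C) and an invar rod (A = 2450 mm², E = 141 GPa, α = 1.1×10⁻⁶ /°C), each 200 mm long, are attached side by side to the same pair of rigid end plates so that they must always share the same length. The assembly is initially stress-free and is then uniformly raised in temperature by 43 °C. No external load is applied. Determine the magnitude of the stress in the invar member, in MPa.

σ ≈ 29.7 MPa (tensile)

The aluminium has the larger α, so on heating it would change length more than the invar if both were free. The rigid plates force a common final length, so the aluminium is put into compression and the invar into tension, with equal and opposite forces P (no external load).
Equating the net (thermal + elastic) strains gives |α₁ − α₂|·ΔT = P·[1/(A₁E₁) + 1/(A₂E₂)].
|α₁ − α₂|·ΔT = 21.7×10⁻⁶ × 43 = 0.0009331.
1/(A₁E₁) + 1/(A₂E₂) = 1/(1400×72×10³) + 1/(2450×141×10³) = 1.282×10⁻⁸ N⁻¹.
P = 0.0009331 / 1.282×10⁻⁸ = 72810 N = 72.81 kN.
σ_{invar} = P/A₂ = 72810/2450 = 29.72 MPa, tensile.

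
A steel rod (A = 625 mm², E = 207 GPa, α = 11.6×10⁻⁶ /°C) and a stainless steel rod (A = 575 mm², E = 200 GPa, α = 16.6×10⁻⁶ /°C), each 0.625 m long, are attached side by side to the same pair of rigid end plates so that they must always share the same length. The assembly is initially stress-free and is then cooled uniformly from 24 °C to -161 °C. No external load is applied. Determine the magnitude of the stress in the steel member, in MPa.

Equilibrium of a rigid end plate with no external load gives equal and opposite internal forces ±P in the two members. Since α_{stainless steel} > α_{steel}, cooling drives the stainless steel into tension and the steel into compression.
Setting the final lengths equal and cancelling L: (α₁ − α₂)ΔT = P/(A₁E₁) + P/(A₂E₂).
|α₁ − α₂|·ΔT = 5×10⁻⁶ × 185 = 0.000925.
1/(A₁E₁) + 1/(A₂E₂) = 1/(625×207×10³) + 1/(575×200×10³) = 1.643×10⁻⁸ N⁻¹.
P = 0.000925 / 1.643×10⁻⁸ = 56320 N = 56.32 kN.
σ_{steel} = P/A₁ = 56320/625 = 90.11 MPa, compressive.

σ ≈ 90.1 MPa (compressive)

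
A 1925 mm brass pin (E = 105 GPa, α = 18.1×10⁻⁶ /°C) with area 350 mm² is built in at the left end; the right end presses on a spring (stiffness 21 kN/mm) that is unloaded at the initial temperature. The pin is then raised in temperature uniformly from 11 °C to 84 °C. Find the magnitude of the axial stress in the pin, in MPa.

Free thermal expansion: δ_free = αΔT L = 18.1×10⁻⁶ × 73 × 1925 = 2.544 mm.
Let P be the compressive force at the spring. The pin shortens elastically by PL/(AE) and the spring compresses by P/k; together these equal δ_free.
P [ L/(AE) + 1/k ] = δ_free → P [ 1925/(350×105×10³) + 1/(21×10³) ] = 2.544.
P = 2.544 / 0.0001 = 25440 N.
σ = P/A = 25440/350 = 72.67 MPa.

σ ≈ 72.7 MPa (compressive)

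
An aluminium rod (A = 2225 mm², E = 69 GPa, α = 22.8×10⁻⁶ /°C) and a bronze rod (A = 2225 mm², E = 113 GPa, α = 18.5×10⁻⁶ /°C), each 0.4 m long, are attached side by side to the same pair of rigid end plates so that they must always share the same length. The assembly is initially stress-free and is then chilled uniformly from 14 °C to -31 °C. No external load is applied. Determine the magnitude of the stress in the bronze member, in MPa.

Equilibrium of a rigid end plate with no external load gives equal and opposite internal forces ±P in the two members. Since α_{aluminium} > α_{bronze}, cooling drives the aluminium into tension and the bronze into compression.
Equating the net (thermal + elastic) strains gives |α₁ − α₂|·ΔT = P·[1/(A₁E₁) + 1/(A₂E₂)].
|α₁ − α₂|·ΔT = 4.3×10⁻⁶ × 45 = 0.0001935.
1/(A₁E₁) + 1/(A₂E₂) = 1/(2225×69×10³) + 1/(2225×113×10³) = 1.049×10⁻⁸ N⁻¹.
P = 0.0001935 / 1.049×10⁻⁸ = 18440 N = 18.44 kN.
σ_{bronze} = P/A₂ = 18440/2225 = 8.29 MPa, compressive.

σ ≈ 8.29 MPa (compressive)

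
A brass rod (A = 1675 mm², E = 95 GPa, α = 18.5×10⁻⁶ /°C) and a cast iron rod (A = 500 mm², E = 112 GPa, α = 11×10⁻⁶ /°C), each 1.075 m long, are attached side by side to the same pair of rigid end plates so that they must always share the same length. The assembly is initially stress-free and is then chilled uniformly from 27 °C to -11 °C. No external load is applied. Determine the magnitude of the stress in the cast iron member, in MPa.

Equilibrium of a rigid end plate with no external load gives equal and opposite internal forces ±P in the two members. Since α_{brass} > α_{cast iron}, cooling drives the brass into tension and the cast iron into compression.
Setting the final lengths equal and cancelling L: (α₁ − α₂)ΔT = P/(A₁E₁) + P/(A₂E₂).
|α₁ − α₂|·ΔT = 7.5×10⁻⁶ × 38 = 0.000285.
1/(A₁E₁) + 1/(A₂E₂) = 1/(1675×95×10³) + 1/(500×112×10³) = 2.414×10⁻⁸ N⁻¹.
So P = 0.000285 / 2.414×10⁻⁸ = 11.81 kN.
σ_{cast iron} = P/A₂ = 11810/500 = 23.61 MPa, compressive.

σ ≈ 23.6 MPa (compressive)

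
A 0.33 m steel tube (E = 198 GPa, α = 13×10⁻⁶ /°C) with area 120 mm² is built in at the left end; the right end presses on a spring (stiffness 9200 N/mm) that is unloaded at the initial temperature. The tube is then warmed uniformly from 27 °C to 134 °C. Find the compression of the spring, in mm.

δ ≈ 0.407 mm

The unrestrained thermal change is αΔT L = 13×10⁻⁶ × 107 × 330 = 0.459 mm.
Let P be the compressive force at the spring. The tube shortens elastically by PL/(AE) and the spring compresses by P/k; together these equal δ_free.
P [ L/(AE) + 1/k ] = δ_free → P [ 330/(120×198×10³) + 1/(9200) ] = 0.459.
P = 0.459 / 0.0001226 = 3745 N.
Spring compression = P/k = 3745/(9200) = 0.407 mm.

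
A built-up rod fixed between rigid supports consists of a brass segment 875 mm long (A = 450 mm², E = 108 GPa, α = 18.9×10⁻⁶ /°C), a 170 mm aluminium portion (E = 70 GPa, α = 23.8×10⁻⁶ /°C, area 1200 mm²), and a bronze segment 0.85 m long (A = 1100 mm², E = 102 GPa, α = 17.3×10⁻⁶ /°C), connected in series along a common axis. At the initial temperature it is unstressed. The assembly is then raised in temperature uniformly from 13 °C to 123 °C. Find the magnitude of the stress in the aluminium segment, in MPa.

With the walls removed the bar would change length by δ_free = Σ αᵢΔT Lᵢ = 18.9×10⁻⁶×110×875 + 23.8×10⁻⁶×110×170 + 17.3×10⁻⁶×110×850 = 3.882 mm.
The walls prevent any net length change, so an axial force P (same in every segment) develops. Compatibility: P · Σ Lᵢ/(AᵢEᵢ) = δ_free.
The series flexibility is Σ Lᵢ/(AᵢEᵢ) = 875/(450×108×10³) + 170/(1200×70×10³) + 850/(1100×102×10³) = 2.76×10⁻⁵ mm/N.
Hence P = δ_free / Σ(L/AE) = 3.882/2.76×10⁻⁵ = 140.6 kN (compressive).
σ_{aluminium} = P / A = 140600 / 1200 = 117.2 MPa.

σ ≈ 117 MPa (compressive)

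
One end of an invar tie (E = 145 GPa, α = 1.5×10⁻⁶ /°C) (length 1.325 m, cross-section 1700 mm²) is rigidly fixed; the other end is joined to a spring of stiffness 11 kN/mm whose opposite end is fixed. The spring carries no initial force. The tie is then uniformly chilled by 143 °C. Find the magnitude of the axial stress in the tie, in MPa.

If the spring were absent the tie would shorten by αΔT L = 1.5×10⁻⁶ × 143 × 1325 = 0.2842 mm.
With a force P in the spring, the elastic change of the tie is PL/(AE) and that of the spring is P/k; compatibility requires their sum to equal δ_free.
So P = δ_free / [L/(AE) + 1/k] = 0.2842 / [ 1325/(1700×145×10³) + 1/(11×10³) ].
P = 0.2842 / 9.628×10⁻⁵ = 2952 N.
σ = P/A = 2952/1700 = 1.736 MPa.

σ ≈ 1.74 MPa (tensile)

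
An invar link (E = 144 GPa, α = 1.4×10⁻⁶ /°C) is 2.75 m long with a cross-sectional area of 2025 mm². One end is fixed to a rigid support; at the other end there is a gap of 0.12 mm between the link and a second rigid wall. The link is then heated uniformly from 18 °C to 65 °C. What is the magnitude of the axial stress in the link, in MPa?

σ ≈ 3.19 MPa (compressive)

Unrestrained expansion: δ_free = αΔT L = 1.4×10⁻⁶ × 47 × 2750 = 0.1809 mm.
This exceeds the 0.12 mm gap, so the wall pushes back. The portion of expansion that must be recovered elastically is δ_free − gap = 0.1809 − 0.12 = 0.06095 mm.
That suppressed elongation corresponds to σ = E·Δ/L = 144×10³ × 0.06095/2750 = 3.192 MPa.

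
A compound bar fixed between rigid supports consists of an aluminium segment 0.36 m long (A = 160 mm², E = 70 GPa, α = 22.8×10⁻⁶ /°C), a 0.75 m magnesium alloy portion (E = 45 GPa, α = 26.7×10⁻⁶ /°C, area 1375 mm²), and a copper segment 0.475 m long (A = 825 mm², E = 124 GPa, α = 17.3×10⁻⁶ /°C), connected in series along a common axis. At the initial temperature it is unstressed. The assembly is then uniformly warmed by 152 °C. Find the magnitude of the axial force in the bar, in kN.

P ≈ 113 kN (compressive)

Free thermal expansion of the whole bar: Σ αᵢΔT Lᵢ = 22.8×10⁻⁶×152×360 + 26.7×10⁻⁶×152×750 + 17.3×10⁻⁶×152×475 = 5.54 mm.
Since the ends are fixed, an axial force P builds up, equal in every segment, with P · Σ Lᵢ/(AᵢEᵢ) = δ_free.
The series flexibility is Σ Lᵢ/(AᵢEᵢ) = 360/(160×70×10³) + 750/(1375×45×10³) + 475/(825×124×10³) = 4.891×10⁻⁵ mm/N.
So P = 5.54 / 4.891×10⁻⁵ = 113.3 kN, compressive.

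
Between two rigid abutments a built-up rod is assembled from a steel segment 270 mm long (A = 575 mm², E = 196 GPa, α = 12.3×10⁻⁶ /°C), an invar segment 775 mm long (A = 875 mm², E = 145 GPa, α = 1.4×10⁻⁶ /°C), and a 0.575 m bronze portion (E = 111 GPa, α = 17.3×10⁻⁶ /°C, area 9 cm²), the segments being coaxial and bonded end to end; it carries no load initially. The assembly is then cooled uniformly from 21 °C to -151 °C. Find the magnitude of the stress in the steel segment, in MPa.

σ ≈ 301 MPa (tensile)

If the supports were absent, the total length change would be Σ αᵢΔT Lᵢ = 12.3×10⁻⁶×172×270 + 1.4×10⁻⁶×172×775 + 17.3×10⁻⁶×172×575 = 2.469 mm.
Since the ends are fixed, an axial force P builds up, equal in every segment, with P · Σ Lᵢ/(AᵢEᵢ) = δ_free.
The series flexibility is Σ Lᵢ/(AᵢEᵢ) = 270/(575×196×10³) + 775/(875×145×10³) + 575/(900×111×10³) = 1.426×10⁻⁵ mm/N.
P = 2.469 / 1.426×10⁻⁵ = 173100 N = 173.1 kN, tensile.
σ_{steel} = P / A = 173100 / 575 = 301.1 MPa.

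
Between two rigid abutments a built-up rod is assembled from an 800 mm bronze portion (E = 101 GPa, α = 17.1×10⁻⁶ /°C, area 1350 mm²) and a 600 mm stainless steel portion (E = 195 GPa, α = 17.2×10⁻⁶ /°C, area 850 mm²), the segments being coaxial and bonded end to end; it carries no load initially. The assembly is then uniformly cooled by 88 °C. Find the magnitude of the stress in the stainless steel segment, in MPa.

Free thermal contraction of the whole bar: Σ αᵢΔT Lᵢ = 17.1×10⁻⁶×88×800 + 17.2×10⁻⁶×88×600 = 2.112 mm.
Since the ends are fixed, an axial force P builds up, equal in every segment, with P · Σ Lᵢ/(AᵢEᵢ) = δ_free.
The series flexibility is Σ Lᵢ/(AᵢEᵢ) = 800/(1350×101×10³) + 600/(850×195×10³) = 9.487×10⁻⁶ mm/N.
Hence P = δ_free / Σ(L/AE) = 2.112/9.487×10⁻⁶ = 222.6 kN (tensile).
σ_{stainless steel} = P / A = 222600 / 850 = 261.9 MPa.

σ ≈ 262 MPa (tensile)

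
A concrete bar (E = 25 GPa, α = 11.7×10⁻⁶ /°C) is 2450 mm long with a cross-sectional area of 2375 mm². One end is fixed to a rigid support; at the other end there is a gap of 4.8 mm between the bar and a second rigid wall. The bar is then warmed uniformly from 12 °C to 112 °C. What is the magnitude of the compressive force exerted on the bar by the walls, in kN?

If the wall were absent the bar would grow by αΔT L = 11.7×10⁻⁶ × 100 × 2450 = 2.866 mm.
This is smaller than the 4.8 mm clearance, so the bar expands freely without reaching the stop — the stress is zero.

P ≈ 0 kN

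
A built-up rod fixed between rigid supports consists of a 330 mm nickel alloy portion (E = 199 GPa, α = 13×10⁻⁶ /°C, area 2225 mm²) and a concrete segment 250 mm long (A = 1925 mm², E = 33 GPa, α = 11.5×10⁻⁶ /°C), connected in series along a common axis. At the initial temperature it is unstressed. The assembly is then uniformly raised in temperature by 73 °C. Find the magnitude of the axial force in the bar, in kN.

P ≈ 112 kN (compressive)

Free thermal expansion of the whole bar: Σ αᵢΔT Lᵢ = 13×10⁻⁶×73×330 + 11.5×10⁻⁶×73×250 = 0.523 mm.
Since the ends are fixed, an axial force P builds up, equal in every segment, with P · Σ Lᵢ/(AᵢEᵢ) = δ_free.
Σ Lᵢ/(AᵢEᵢ) = 330/(2225×199×10³) + 250/(1925×33×10³) = 4.681×10⁻⁶ mm/N.
Hence P = δ_free / Σ(L/AE) = 0.523/4.681×10⁻⁶ = 111.7 kN (compressive).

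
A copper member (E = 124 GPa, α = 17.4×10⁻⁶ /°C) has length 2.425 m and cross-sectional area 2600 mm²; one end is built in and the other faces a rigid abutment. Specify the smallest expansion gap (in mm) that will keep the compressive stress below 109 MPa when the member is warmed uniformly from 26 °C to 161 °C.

g ≈ 3.56 mm

Free expansion if unrestrained: δ_free = αΔT L = 17.4×10⁻⁶ × 135 × 2425 = 5.696 mm.
A stress of 109 MPa corresponds to the wall pushing the member back by σL/E = 109×2425/(124×10³) = 2.132 mm.
The gap must absorb the remainder: g_min = 5.696 − 2.132 = 3.565 mm.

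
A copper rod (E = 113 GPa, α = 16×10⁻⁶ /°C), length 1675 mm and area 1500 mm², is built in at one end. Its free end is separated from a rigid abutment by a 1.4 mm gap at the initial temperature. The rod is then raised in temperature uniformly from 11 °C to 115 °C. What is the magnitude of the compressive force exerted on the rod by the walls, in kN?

If the wall were absent the rod would grow by αΔT L = 16×10⁻⁶ × 104 × 1675 = 2.787 mm.
The gap closes (δ_free > 1.4 mm) and the wall then resists a further 2.787 − 1.4 = 1.387 mm of expansion.
That suppressed elongation corresponds to σ = E·Δ/L = 113×10³ × 1.387/1675 = 93.58 MPa.
Force on the wall = σA = 93.58 × 1500 mm² = 140.4 kN.

P ≈ 140 kN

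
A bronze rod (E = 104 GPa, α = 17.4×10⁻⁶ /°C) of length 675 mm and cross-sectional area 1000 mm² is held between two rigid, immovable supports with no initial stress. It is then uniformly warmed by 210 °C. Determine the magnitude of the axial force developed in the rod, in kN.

The ends cannot move, so σ = EαΔT = 104×10³ × 17.4×10⁻⁶ × 210 = 380 MPa.
P = AEαΔT = 1000 × 104×10³ × 17.4×10⁻⁶ × 210 = 380 kN (compressive).

P ≈ 380 kN (compressive)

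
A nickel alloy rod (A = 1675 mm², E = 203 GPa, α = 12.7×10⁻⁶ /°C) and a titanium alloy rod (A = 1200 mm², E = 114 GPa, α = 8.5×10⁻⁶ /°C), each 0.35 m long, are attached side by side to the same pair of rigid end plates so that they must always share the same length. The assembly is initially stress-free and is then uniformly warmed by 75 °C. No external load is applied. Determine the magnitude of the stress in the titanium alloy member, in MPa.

σ ≈ 25.6 MPa (tensile)

Equilibrium of a rigid end plate with no external load gives equal and opposite internal forces ±P in the two members. Since α_{nickel alloy} > α_{titanium alloy}, heating drives the nickel alloy into compression and the titanium alloy into tension.
Setting the final lengths equal and cancelling L: (α₁ − α₂)ΔT = P/(A₁E₁) + P/(A₂E₂).
|α₁ − α₂|·ΔT = 4.2×10⁻⁶ × 75 = 0.000315.
1/(A₁E₁) + 1/(A₂E₂) = 1/(1675×203×10³) + 1/(1200×114×10³) = 1.025×10⁻⁸ N⁻¹.
So P = 0.000315 / 1.025×10⁻⁸ = 30.73 kN.
σ_{titanium alloy} = P/A₂ = 30730/1200 = 25.61 MPa, tensile.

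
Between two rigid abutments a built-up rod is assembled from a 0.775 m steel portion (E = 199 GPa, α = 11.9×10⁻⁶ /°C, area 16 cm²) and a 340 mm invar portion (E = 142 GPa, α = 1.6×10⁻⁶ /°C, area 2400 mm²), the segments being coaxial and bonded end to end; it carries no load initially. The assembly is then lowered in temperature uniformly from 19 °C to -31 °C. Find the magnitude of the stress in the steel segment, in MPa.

σ ≈ 88.9 MPa (tensile)

Free thermal contraction of the whole bar: Σ αᵢΔT Lᵢ = 11.9×10⁻⁶×50×775 + 1.6×10⁻⁶×50×340 = 0.4883 mm.
The walls prevent any net length change, so an axial force P (same in every segment) develops. Compatibility: P · Σ Lᵢ/(AᵢEᵢ) = δ_free.
Σ Lᵢ/(AᵢEᵢ) = 775/(1600×199×10³) + 340/(2400×142×10³) = 3.432×10⁻⁶ mm/N.
Hence P = δ_free / Σ(L/AE) = 0.4883/3.432×10⁻⁶ = 142.3 kN (tensile).
σ_{steel} = P / A = 142300 / 1600 = 88.94 MPa.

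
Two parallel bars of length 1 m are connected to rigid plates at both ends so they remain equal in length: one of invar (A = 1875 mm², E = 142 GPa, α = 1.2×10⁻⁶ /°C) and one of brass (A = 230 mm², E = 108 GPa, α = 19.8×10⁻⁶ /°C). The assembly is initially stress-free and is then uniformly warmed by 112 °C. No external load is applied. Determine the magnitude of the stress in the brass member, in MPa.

Equilibrium of a rigid end plate with no external load gives equal and opposite internal forces ±P in the two members. Since α_{brass} > α_{invar}, heating drives the brass into compression and the invar into tension.
Equating the net (thermal + elastic) strains gives |α₁ − α₂|·ΔT = P·[1/(A₁E₁) + 1/(A₂E₂)].
|α₁ − α₂|·ΔT = 18.6×10⁻⁶ × 112 = 0.002083.
1/(A₁E₁) + 1/(A₂E₂) = 1/(1875×142×10³) + 1/(230×108×10³) = 4.401×10⁻⁸ N⁻¹.
P = 0.002083 / 4.401×10⁻⁸ = 47330 N = 47.33 kN.
σ_{brass} = P/A₂ = 47330/230 = 205.8 MPa, compressive.

σ ≈ 206 MPa (compressive)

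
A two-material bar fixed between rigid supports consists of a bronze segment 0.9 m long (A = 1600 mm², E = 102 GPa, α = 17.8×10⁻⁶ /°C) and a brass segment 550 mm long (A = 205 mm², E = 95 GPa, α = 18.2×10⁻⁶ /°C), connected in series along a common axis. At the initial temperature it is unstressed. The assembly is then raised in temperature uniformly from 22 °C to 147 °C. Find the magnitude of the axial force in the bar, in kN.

With the walls removed the bar would change length by δ_free = Σ αᵢΔT Lᵢ = 17.8×10⁻⁶×125×900 + 18.2×10⁻⁶×125×550 = 3.254 mm.
The rigid supports impose zero overall length change; the single axial force P common to all segments must satisfy P Σ Lᵢ/(AᵢEᵢ) = δ_free.
The series flexibility is Σ Lᵢ/(AᵢEᵢ) = 900/(1600×102×10³) + 550/(205×95×10³) = 3.376×10⁻⁵ mm/N.
P = 3.254 / 3.376×10⁻⁵ = 96390 N = 96.39 kN, compressive.

P ≈ 96.4 kN (compressive)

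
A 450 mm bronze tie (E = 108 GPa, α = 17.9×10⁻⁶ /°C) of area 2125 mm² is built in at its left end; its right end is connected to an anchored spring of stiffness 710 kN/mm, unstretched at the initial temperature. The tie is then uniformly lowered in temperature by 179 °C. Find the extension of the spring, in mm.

If the spring were absent the tie would shorten by αΔT L = 17.9×10⁻⁶ × 179 × 450 = 1.442 mm.
With a force P in the spring, the elastic change of the tie is PL/(AE) and that of the spring is P/k; compatibility requires their sum to equal δ_free.
So P = δ_free / [L/(AE) + 1/k] = 1.442 / [ 450/(2125×108×10³) + 1/(710×10³) ].
P = 1.442 / 3.369×10⁻⁶ = 427900 N.
Spring extension = P/k = 427900/(710×10³) = 0.6027 mm.

δ ≈ 0.603 mm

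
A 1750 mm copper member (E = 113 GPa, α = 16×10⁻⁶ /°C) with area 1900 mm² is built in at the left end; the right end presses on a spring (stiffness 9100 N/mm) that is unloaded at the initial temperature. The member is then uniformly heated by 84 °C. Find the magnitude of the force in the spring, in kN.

Free thermal expansion: δ_free = αΔT L = 16×10⁻⁶ × 84 × 1750 = 2.352 mm.
With a force P in the spring, the elastic change of the member is PL/(AE) and that of the spring is P/k; compatibility requires their sum to equal δ_free.
P [ L/(AE) + 1/k ] = δ_free → P [ 1750/(1900×113×10³) + 1/(9100) ] = 2.352.
P = 2.352 / 0.000118 = 19930 N.

P ≈ 19.9 kN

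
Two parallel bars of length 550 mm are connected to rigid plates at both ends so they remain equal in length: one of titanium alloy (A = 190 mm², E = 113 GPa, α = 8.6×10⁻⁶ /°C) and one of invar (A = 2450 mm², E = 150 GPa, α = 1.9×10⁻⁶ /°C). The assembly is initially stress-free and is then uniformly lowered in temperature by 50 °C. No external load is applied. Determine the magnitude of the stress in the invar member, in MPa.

σ ≈ 2.77 MPa (compressive)

Both members must finish at the same length. With the larger α, the titanium alloy tends to over-contract; the plates restrain it, putting the titanium alloy in tension and the invar in compression. With no external load the two internal forces are equal and opposite, magnitude P.
Equating the net (thermal + elastic) strains gives |α₁ − α₂|·ΔT = P·[1/(A₁E₁) + 1/(A₂E₂)].
|α₁ − α₂|·ΔT = 6.7×10⁻⁶ × 50 = 0.000335.
1/(A₁E₁) + 1/(A₂E₂) = 1/(190×113×10³) + 1/(2450×150×10³) = 4.93×10⁻⁸ N⁻¹.
So P = 0.000335 / 4.93×10⁻⁸ = 6.795 kN.
σ_{invar} = P/A₂ = 6795/2450 = 2.774 MPa, compressive.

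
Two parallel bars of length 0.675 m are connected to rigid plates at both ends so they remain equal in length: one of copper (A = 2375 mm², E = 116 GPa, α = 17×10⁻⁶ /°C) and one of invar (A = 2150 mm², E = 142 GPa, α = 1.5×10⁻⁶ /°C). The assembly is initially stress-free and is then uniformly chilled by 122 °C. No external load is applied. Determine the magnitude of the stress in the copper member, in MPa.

The copper has the larger α, so on cooling it would change length more than the invar if both were free. The rigid plates force a common final length, so the copper is put into tension and the invar into compression, with equal and opposite forces P (no external load).
Equating the net (thermal + elastic) strains gives |α₁ − α₂|·ΔT = P·[1/(A₁E₁) + 1/(A₂E₂)].
|α₁ − α₂|·ΔT = 15.5×10⁻⁶ × 122 = 0.001891.
1/(A₁E₁) + 1/(A₂E₂) = 1/(2375×116×10³) + 1/(2150×142×10³) = 6.905×10⁻⁹ N⁻¹.
So P = 0.001891 / 6.905×10⁻⁹ = 273.9 kN.
σ_{copper} = P/A₁ = 273900/2375 = 115.3 MPa, tensile.

σ ≈ 115 MPa (tensile)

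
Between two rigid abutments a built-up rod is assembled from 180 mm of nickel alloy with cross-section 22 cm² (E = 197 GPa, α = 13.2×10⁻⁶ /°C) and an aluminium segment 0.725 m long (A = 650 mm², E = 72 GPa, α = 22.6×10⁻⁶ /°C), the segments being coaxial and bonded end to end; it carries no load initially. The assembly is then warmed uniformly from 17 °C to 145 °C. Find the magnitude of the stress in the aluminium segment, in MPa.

With the walls removed the bar would change length by δ_free = Σ αᵢΔT Lᵢ = 13.2×10⁻⁶×128×180 + 22.6×10⁻⁶×128×725 = 2.401 mm.
The walls prevent any net length change, so an axial force P (same in every segment) develops. Compatibility: P · Σ Lᵢ/(AᵢEᵢ) = δ_free.
Σ Lᵢ/(AᵢEᵢ) = 180/(2200×197×10³) + 725/(650×72×10³) = 1.591×10⁻⁵ mm/N.
Hence P = δ_free / Σ(L/AE) = 2.401/1.591×10⁻⁵ = 151 kN (compressive).
σ_{aluminium} = P / A = 151000 / 650 = 232.3 MPa.

σ ≈ 232 MPa (compressive)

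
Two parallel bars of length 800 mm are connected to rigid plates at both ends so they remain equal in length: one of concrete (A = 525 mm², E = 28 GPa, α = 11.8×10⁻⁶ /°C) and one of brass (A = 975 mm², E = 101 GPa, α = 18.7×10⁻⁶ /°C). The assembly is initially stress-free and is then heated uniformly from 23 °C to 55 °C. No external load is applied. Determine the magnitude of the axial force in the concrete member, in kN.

P ≈ 2.82 kN (tensile in the concrete)

Both members must finish at the same length. With the larger α, the brass tends to over-expand; the plates restrain it, putting the brass in compression and the concrete in tension. With no external load the two internal forces are equal and opposite, magnitude P.
Setting the final lengths equal and cancelling L: (α₁ − α₂)ΔT = P/(A₁E₁) + P/(A₂E₂).
|α₁ − α₂|·ΔT = 6.9×10⁻⁶ × 32 = 0.0002208.
1/(A₁E₁) + 1/(A₂E₂) = 1/(525×28×10³) + 1/(975×101×10³) = 7.818×10⁻⁸ N⁻¹.
So P = 0.0002208 / 7.818×10⁻⁸ = 2.824 kN.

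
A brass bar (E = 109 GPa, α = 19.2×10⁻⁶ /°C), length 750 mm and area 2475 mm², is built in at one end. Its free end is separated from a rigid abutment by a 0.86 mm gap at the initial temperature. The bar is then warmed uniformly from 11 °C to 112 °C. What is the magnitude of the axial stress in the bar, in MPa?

Unrestrained expansion: δ_free = αΔT L = 19.2×10⁻⁶ × 101 × 750 = 1.454 mm.
After closing the 0.86 mm clearance, 1.454 − 0.86 = 0.5944 mm of expansion remains to be suppressed by the wall.
That suppressed elongation corresponds to σ = E·Δ/L = 109×10³ × 0.5944/750 = 86.39 MPa.

σ ≈ 86.4 MPa (compressive)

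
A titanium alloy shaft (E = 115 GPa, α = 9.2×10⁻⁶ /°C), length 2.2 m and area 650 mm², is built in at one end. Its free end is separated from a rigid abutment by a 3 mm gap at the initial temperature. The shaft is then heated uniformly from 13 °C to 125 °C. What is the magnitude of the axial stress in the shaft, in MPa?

Free thermal elongation = αΔT L = 9.2×10⁻⁶ × 112 × 2200 = 2.267 mm.
This is smaller than the 3 mm clearance, so the shaft expands freely without reaching the stop — the stress is zero.

σ ≈ 0 MPa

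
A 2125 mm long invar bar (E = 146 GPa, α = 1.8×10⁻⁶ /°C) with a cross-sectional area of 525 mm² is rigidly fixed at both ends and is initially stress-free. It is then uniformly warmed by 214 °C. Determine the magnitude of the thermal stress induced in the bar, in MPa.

The supports are rigid, so the total axial strain is zero. The restrained thermal strain is ε = αΔT = 1.8×10⁻⁶ × 214 = 385.2×10⁻⁶.
The stress required to suppress this strain is σ = Eε = 146×10³ × 385.2×10⁻⁶ = 56.24 MPa, compressive since the bar is trying to expand.

σ ≈ 56.2 MPa (compressive)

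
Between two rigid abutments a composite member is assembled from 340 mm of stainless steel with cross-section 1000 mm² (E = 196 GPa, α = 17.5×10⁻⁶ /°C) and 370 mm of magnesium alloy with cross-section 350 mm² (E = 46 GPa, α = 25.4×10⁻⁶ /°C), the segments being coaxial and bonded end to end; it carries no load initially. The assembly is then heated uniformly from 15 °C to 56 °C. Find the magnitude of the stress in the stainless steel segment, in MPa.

If the supports were absent, the total length change would be Σ αᵢΔT Lᵢ = 17.5×10⁻⁶×41×340 + 25.4×10⁻⁶×41×370 = 0.6293 mm.
Since the ends are fixed, an axial force P builds up, equal in every segment, with P · Σ Lᵢ/(AᵢEᵢ) = δ_free.
The series flexibility is Σ Lᵢ/(AᵢEᵢ) = 340/(1000×196×10³) + 370/(350×46×10³) = 2.472×10⁻⁵ mm/N.
Hence P = δ_free / Σ(L/AE) = 0.6293/2.472×10⁻⁵ = 25.46 kN (compressive).
σ_{stainless steel} = P / A = 25460 / 1000 = 25.46 MPa.

σ ≈ 25.5 MPa (compressive)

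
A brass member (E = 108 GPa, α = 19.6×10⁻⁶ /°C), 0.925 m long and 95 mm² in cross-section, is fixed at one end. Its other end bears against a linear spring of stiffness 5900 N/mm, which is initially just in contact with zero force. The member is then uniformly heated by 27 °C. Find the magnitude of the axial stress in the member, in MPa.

σ ≈ 19.8 MPa (compressive)

If the spring were absent the member would lengthen by αΔT L = 19.6×10⁻⁶ × 27 × 925 = 0.4895 mm.
With a force P in the spring, the elastic change of the member is PL/(AE) and that of the spring is P/k; compatibility requires their sum to equal δ_free.
So P = δ_free / [L/(AE) + 1/k] = 0.4895 / [ 925/(95×108×10³) + 1/(5900) ].
P = 0.4895 / 0.0002596 = 1885 N.
σ = P/A = 1885/95 = 19.85 MPa.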